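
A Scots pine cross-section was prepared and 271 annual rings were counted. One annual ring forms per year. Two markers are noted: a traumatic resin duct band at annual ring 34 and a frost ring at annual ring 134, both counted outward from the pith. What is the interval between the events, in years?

100 years

134 − 34 = 100 annual rings lie between the two events.
That is 100 years at one annual ring per year.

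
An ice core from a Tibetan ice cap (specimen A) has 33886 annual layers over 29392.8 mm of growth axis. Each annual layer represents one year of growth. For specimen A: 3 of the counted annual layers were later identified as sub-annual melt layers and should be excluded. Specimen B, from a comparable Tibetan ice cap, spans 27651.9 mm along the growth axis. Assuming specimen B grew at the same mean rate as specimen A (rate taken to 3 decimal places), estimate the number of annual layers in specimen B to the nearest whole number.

31894 annual layers

Specimen A: after corrections the count is 33886 − 3 = 33883 annual layers.
A: Extension rate ≈ 29392.8 / 33883 = 0.867 mm/yr.
Specimen B: 27651.9 mm / 0.867 mm per year = 31893.77 years ≈ 31894 annual layers.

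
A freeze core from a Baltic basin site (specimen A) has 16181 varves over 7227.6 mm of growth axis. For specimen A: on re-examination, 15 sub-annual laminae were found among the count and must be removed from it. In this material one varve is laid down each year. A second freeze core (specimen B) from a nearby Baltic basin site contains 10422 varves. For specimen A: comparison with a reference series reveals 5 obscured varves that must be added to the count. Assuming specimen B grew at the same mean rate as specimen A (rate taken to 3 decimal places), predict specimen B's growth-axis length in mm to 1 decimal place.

4658.6 mm

Specimen A: true varve count = 16181 − 15 + 5 = 16171.
A: 7227.6 mm over 16171 years gives 7227.6 / 16171 ≈ 0.447 mm/yr.
Length of B = 0.447 × 10422 = 4658.6 mm.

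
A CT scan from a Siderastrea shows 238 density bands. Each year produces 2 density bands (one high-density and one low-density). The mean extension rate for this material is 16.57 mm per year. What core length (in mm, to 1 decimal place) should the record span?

Dividing by 2 density bands per year: 238 / 2 = 119 years.
119 years at 16.57 mm/year gives 16.57 × 119 = 1971.8 mm.

1971.8 mm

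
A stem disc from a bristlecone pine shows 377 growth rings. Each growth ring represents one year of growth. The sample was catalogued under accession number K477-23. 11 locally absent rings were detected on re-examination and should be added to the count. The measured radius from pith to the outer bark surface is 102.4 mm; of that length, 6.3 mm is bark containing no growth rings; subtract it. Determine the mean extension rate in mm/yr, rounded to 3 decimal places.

0.248 mm/yr

Correcting the raw count gives 377 + 11 = 388 true growth rings.
Net length = 102.4 − 6.3 = 96.1 mm.
Extension rate ≈ 96.1 / 388 = 0.248 mm/yr.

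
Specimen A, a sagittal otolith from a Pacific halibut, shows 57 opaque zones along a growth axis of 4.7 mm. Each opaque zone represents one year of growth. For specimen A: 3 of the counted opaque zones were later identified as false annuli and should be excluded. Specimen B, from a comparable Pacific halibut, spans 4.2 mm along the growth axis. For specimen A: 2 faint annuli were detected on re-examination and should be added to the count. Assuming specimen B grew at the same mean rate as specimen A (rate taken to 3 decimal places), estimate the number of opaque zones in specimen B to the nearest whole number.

Specimen A: correcting the raw count gives 57 − 3 + 2 = 56 true opaque zones.
A: Extension rate ≈ 4.7 / 56 = 0.084 mm/yr.
Specimen B: 4.2 mm / 0.084 mm per year = 50.00 years ≈ 50 opaque zones.

50 opaque zones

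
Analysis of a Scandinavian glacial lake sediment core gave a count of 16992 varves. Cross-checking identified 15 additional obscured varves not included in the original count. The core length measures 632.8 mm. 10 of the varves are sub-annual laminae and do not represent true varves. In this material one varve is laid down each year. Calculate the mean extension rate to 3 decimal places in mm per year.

0.037 mm per year

Correcting the raw count gives 16992 − 10 + 15 = 16997 true varves.
Mean rate = 632.8 mm / 16997 years ≈ 0.037 mm per year.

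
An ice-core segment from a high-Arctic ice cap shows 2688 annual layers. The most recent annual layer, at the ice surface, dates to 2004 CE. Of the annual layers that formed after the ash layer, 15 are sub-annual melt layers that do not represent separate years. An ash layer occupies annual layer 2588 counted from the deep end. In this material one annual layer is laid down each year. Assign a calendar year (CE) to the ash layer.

1919 CE

The ash layer sits at annual layer 2588 from the deep end, so 2688 − 2588 = 100 annual layers formed after it.
Removing the 15 false annual layers leaves 100 − 15 = 85 true annual layers beyond the ash layer.
The annual layer at the ice surface is 2004 CE, so the ash layer dates to 2004 − 85 = 1919 CE.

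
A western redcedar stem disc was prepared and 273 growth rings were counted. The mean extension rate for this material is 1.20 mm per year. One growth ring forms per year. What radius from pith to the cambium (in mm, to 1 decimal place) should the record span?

273 years of growth are recorded.
273 years at 1.20 mm/year gives 1.20 × 273 = 327.6 mm.

327.6 mm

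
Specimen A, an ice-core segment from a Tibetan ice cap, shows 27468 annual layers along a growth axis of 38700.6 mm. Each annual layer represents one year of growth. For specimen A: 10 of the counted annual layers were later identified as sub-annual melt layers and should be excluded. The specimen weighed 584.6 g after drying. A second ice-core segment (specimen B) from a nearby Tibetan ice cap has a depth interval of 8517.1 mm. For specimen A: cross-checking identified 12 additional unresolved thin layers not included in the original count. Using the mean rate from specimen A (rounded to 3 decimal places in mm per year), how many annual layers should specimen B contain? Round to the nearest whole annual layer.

6045 annual layers

Specimen A: true annual layer count = 27468 − 10 + 12 = 27470.
A: Mean rate = 38700.6 mm / 27470 years ≈ 1.409 mm/yr.
Specimen B: 8517.1 mm / 1.409 mm per year = 6044.78 years ≈ 6045 annual layers.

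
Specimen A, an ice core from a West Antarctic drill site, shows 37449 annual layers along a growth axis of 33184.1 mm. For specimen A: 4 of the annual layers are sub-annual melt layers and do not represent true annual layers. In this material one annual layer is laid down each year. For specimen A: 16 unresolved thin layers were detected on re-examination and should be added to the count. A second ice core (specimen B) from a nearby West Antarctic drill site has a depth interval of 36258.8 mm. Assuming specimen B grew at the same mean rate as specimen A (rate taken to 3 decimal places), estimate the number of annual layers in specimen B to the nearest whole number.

40924 annual layers

Specimen A: after corrections the count is 37449 − 4 + 16 = 37461 annual layers.
A: Extension rate ≈ 33184.1 / 37461 = 0.886 mm/yr.
Specimen B: 36258.8 mm / 0.886 mm per year = 40924.15 years ≈ 40924 annual layers.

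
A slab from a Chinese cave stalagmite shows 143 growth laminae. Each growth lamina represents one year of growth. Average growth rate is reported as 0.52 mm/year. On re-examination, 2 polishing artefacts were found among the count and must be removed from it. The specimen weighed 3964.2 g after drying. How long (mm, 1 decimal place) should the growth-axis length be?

73.3 mm

True growth lamina count = 143 − 2 = 141.
Length ≈ 0.52 × 141 = 73.3 mm.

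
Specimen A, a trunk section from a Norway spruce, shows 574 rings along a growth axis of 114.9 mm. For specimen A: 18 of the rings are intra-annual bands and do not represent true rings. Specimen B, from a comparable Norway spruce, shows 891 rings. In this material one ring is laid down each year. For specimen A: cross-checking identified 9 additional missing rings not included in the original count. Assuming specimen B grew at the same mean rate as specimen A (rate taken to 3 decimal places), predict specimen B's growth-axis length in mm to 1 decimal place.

Specimen A: correcting the raw count gives 574 − 18 + 9 = 565 true rings.
A: Mean rate = 114.9 mm / 565 years ≈ 0.203 mm/year.
B's length ≈ 0.203 × 891 = 180.9 mm.

180.9 mm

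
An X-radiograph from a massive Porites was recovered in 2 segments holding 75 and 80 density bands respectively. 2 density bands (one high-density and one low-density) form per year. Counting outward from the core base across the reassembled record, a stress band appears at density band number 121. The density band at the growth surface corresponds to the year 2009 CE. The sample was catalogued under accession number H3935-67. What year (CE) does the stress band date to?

Total density bands = 75 + 80 = 155.
Between density band 121 and the growth surface there are 155 − 121 = 34 density bands.
With 2 density bands per year, 34 / 2 = 17 years.
2009 − 17 = 1992 CE.

1992 CE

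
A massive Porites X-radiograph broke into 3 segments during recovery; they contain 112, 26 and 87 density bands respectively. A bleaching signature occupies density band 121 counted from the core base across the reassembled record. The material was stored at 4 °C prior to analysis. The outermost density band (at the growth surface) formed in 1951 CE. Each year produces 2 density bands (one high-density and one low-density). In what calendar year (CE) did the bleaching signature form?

Total density bands = 112 + 26 + 87 = 225.
225 − 121 = 104 density bands lie beyond the bleaching signature toward the growth surface.
104 density bands at 2 per year is 104 / 2 = 52 years.
The density band at the growth surface is 1951 CE, so the bleaching signature dates to 1951 − 52 = 1899 CE.

1899 CE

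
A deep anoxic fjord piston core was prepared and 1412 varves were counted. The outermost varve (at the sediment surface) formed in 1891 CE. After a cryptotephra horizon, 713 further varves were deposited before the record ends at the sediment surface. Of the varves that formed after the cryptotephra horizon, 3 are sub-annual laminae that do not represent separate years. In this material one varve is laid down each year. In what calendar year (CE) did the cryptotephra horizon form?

1181 CE

713 varves post-date the cryptotephra horizon.
Removing the 3 false varves leaves 713 − 3 = 710 true varves beyond the cryptotephra horizon.
The varve at the sediment surface is 1891 CE, so the cryptotephra horizon dates to 1891 − 710 = 1181 CE.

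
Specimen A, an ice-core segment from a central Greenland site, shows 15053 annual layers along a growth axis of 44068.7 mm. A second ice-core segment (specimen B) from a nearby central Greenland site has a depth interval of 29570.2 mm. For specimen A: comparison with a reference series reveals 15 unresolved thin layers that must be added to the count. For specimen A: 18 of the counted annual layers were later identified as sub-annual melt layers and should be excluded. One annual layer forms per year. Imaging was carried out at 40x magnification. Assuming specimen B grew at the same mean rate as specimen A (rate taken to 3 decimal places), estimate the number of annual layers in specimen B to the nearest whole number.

10099 annual layers

Specimen A: true annual layer count = 15053 − 18 + 15 = 15050.
A: 44068.7 mm over 15050 years gives 44068.7 / 15050 ≈ 2.928 mm per year.
Specimen B: 29570.2 mm / 2.928 mm per year = 10099.11 years ≈ 10099 annual layers.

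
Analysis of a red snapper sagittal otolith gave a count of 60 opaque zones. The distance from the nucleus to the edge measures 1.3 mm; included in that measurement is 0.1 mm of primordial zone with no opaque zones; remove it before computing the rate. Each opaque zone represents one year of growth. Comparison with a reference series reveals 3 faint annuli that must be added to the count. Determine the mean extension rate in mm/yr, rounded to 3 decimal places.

Adjusted count: 60 + 3 = 63 opaque zones.
The growth record spans 1.3 − 0.1 = 1.2 mm.
Mean rate = 1.2 mm / 63 years ≈ 0.019 mm/yr.

0.019 mm/yr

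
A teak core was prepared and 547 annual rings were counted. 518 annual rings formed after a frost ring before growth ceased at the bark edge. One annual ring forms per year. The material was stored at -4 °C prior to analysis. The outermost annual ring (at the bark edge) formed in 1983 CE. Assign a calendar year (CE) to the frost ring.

1465 CE

There are 518 annual rings younger than the frost ring.
1983 − 518 = 1465 CE.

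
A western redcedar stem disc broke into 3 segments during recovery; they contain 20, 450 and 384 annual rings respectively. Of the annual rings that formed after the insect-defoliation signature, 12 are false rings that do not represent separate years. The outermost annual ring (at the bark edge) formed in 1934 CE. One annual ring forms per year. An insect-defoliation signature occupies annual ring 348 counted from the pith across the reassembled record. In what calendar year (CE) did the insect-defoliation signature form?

1440 CE

Total annual rings = 20 + 450 + 384 = 854.
854 − 348 = 506 annual rings lie beyond the insect-defoliation signature toward the bark edge.
Removing the 12 false annual rings leaves 506 − 12 = 494 true annual rings beyond the insect-defoliation signature.
1934 − 494 = 1440 CE.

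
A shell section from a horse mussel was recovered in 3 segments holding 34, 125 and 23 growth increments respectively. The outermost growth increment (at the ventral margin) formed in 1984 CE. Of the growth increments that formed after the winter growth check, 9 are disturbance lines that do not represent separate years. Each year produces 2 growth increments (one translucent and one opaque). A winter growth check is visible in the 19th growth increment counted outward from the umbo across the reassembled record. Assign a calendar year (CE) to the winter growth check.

1907 CE

Total growth increments = 34 + 125 + 23 = 182.
182 − 19 = 163 growth increments lie beyond the winter growth check toward the ventral margin.
163 − 9 false = 154 true growth increments after the winter growth check.
Dividing by 2 growth increments per year: 154 / 2 = 77 years.
The growth increment at the ventral margin is 1984 CE, so the winter growth check dates to 1984 − 77 = 1907 CE.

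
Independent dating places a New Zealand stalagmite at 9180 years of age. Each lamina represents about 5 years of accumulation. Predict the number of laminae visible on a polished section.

One lamina every 5 years means 9180 / 5 = 1836 laminae.
So 1836 laminae should be present.

1836 laminae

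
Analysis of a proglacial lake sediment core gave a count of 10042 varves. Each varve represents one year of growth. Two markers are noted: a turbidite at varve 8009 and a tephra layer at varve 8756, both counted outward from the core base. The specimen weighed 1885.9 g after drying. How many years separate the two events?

Separation: 8756 − 8009 = 747 varves.
One varve per year makes the interval 747 years.

747 years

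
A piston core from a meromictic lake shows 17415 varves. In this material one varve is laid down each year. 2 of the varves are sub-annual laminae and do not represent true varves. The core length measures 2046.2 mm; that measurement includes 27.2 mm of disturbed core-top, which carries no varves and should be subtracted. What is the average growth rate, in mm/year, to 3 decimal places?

Adjusted count: 17415 − 2 = 17413 varves.
Removing the 27.2 mm offcut leaves 2046.2 − 27.2 = 2019.0 mm.
Mean rate = 2019.0 mm / 17413 years ≈ 0.116 mm/year.

0.116 mm/year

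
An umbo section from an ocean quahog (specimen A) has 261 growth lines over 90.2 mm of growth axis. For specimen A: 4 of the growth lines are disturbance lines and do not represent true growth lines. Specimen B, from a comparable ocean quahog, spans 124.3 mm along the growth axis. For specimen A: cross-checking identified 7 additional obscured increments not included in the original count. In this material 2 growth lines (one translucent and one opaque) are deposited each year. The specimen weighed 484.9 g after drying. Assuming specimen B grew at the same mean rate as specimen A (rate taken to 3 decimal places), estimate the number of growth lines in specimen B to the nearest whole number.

364 growth lines

Specimen A: adjusted count: 261 − 4 + 7 = 264 growth lines.
Specimen A: 264 growth lines at 2 per year is 264 / 2 = 132 years.
A: Mean rate = 90.2 mm / 132 years ≈ 0.683 mm/yr.
Specimen B: 124.3 mm / 0.683 mm per year = 181.99 years; at 2 growth lines per year that is 181.99 × 2 ≈ 364 growth lines.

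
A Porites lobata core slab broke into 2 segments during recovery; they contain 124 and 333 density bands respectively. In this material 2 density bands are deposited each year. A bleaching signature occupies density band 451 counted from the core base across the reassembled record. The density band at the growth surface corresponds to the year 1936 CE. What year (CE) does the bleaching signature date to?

Total density bands = 124 + 333 = 457.
The bleaching signature sits at density band 451 from the core base, so 457 − 451 = 6 density bands formed after it.
Dividing by 2 density bands per year: 6 / 2 = 3 years.
1936 − 3 = 1933 CE.

1933 CE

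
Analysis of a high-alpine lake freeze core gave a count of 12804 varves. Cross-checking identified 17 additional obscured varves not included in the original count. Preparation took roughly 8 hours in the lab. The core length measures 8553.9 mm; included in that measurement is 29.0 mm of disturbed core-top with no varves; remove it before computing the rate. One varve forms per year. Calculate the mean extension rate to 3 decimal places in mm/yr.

0.665 mm/yr

Correcting the raw count gives 12804 + 17 = 12821 true varves.
Removing the 29.0 mm offcut leaves 8553.9 − 29.0 = 8524.9 mm.
Mean rate = 8524.9 mm / 12821 years ≈ 0.665 mm/yr.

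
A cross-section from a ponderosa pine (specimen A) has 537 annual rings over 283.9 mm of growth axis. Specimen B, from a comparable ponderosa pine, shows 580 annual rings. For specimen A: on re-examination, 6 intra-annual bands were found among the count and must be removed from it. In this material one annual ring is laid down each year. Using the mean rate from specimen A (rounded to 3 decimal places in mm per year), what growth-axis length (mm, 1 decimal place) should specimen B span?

310.3 mm

Specimen A: true annual ring count = 537 − 6 = 531.
A: Extension rate ≈ 283.9 / 531 = 0.535 mm/yr.
For B, 0.535 mm/year × 580 years = 310.3 mm.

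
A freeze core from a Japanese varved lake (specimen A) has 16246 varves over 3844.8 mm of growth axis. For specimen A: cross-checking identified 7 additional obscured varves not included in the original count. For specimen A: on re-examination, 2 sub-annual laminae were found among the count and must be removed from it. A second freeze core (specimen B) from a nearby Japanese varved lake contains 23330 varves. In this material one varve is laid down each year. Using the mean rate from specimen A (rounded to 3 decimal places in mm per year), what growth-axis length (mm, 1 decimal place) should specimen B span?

Specimen A: after corrections the count is 16246 − 2 + 7 = 16251 varves.
A: 3844.8 mm over 16251 years gives 3844.8 / 16251 ≈ 0.237 mm/yr.
For B, 0.237 mm/year × 23330 years = 5529.2 mm.

5529.2 mm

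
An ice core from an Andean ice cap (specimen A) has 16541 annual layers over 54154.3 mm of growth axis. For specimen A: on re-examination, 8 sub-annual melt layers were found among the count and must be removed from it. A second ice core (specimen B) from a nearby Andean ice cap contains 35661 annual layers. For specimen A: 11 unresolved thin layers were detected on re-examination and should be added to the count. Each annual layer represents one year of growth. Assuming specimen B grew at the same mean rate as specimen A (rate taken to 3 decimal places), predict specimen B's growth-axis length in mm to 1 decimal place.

Specimen A: true annual layer count = 16541 − 8 + 11 = 16544.
A: Mean rate = 54154.3 mm / 16544 years ≈ 3.273 mm/yr.
Length of B = 3.273 × 35661 = 116718.5 mm.

116718.5 mm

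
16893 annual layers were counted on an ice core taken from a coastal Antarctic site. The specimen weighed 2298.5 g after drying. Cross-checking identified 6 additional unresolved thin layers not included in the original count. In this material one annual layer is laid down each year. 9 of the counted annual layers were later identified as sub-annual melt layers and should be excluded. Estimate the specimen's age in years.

16890 yr

Adjusted count: 16893 − 9 + 6 = 16890 annual layers.
One annual layer per year makes the duration 16890 years.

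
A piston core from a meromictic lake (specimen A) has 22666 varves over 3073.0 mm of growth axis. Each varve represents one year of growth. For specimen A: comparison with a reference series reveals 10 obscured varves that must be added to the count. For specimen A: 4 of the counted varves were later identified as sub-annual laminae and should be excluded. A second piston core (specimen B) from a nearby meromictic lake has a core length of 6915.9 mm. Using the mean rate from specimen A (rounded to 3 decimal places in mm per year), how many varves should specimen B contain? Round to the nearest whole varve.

50852 varves

Specimen A: adjusted count: 22666 − 4 + 10 = 22672 varves.
A: Mean rate = 3073.0 mm / 22672 years ≈ 0.136 mm/year.
For B, 6915.9 / 0.136 = 50852.21 years ≈ 50852 varves.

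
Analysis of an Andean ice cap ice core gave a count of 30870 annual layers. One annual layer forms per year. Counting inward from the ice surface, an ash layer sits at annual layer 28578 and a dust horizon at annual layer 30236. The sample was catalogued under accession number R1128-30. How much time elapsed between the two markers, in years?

The two markers are separated by 30236 − 28578 = 1658 annual layers.
That is 1658 years at one annual layer per year.

1658 yr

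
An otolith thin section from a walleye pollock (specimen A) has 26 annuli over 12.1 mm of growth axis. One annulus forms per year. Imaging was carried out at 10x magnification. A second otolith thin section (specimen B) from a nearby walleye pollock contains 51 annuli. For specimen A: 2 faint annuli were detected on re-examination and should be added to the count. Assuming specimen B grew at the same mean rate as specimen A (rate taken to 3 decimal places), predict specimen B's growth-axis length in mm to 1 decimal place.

Specimen A: after corrections the count is 26 + 2 = 28 annuli.
A: 12.1 mm over 28 years gives 12.1 / 28 ≈ 0.432 mm per year.
B's length ≈ 0.432 × 51 = 22.0 mm.

22.0 mm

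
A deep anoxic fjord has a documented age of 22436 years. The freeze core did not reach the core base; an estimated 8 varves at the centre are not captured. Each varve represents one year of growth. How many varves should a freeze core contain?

22428 varves

One varve per year gives 22436 varves over 22436 years.
Less the 8 uncaptured varves: 22436 − 8 = 22428.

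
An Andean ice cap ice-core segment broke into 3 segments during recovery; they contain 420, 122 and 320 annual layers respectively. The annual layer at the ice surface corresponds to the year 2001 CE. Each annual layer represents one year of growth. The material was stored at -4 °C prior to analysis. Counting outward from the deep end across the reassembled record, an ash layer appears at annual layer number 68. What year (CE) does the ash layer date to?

1207 CE

Total annual layers = 420 + 122 + 320 = 862.
862 − 68 = 794 annual layers lie beyond the ash layer toward the ice surface.
2001 − 794 = 1207 CE.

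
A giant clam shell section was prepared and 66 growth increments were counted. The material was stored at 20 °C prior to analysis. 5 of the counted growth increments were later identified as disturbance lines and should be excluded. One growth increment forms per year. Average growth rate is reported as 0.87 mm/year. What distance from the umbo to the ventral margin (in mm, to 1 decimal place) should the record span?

Adjusted count: 66 − 5 = 61 growth increments.
Length ≈ 0.87 × 61 = 53.1 mm.

53.1 mm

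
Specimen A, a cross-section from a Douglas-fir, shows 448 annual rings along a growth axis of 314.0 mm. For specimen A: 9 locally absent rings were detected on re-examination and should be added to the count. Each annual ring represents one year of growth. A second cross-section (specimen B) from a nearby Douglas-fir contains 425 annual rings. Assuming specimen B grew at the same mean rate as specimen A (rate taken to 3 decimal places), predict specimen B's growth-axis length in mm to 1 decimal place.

292.0 mm

Specimen A: after corrections the count is 448 + 9 = 457 annual rings.
A: 314.0 mm over 457 years gives 314.0 / 457 ≈ 0.687 mm/yr.
Length of B = 0.687 × 425 = 292.0 mm.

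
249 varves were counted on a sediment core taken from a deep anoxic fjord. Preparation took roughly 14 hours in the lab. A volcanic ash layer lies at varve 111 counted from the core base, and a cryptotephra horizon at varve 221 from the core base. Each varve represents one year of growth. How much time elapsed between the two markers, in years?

110 years

The two markers are separated by 221 − 111 = 110 varves.
That is 110 years at one varve per year.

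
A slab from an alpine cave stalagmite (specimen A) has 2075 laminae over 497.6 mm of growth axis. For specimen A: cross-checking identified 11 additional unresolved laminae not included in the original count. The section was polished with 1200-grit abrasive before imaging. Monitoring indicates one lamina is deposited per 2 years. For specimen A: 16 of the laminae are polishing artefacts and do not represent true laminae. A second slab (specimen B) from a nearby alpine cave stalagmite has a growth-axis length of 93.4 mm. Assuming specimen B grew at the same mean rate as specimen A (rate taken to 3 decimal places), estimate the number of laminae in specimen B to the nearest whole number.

389 laminae

Specimen A: true lamina count = 2075 − 16 + 11 = 2070.
Specimen A: multiplying by 2 years per lamina: 2070 × 2 = 4140 years.
A: Mean rate = 497.6 mm / 4140 years ≈ 0.120 mm/year.
Specimen B: 93.4 mm / 0.120 mm per year = 778.33 years; at 2 years per lamina that is 778.33 / 2 ≈ 389 laminae.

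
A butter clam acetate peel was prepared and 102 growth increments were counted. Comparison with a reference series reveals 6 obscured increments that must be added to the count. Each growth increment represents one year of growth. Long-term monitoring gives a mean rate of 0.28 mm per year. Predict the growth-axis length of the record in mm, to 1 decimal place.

30.2 mm

Correcting the raw count gives 102 + 6 = 108 true growth increments.
Length ≈ 0.28 × 108 = 30.2 mm.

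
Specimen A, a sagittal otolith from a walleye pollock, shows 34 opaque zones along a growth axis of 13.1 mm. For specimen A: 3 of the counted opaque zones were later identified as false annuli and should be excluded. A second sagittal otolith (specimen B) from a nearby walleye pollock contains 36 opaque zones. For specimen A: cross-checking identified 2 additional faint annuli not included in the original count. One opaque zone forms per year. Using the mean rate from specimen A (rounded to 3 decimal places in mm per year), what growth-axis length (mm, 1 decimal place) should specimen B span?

14.3 mm

Specimen A: correcting the raw count gives 34 − 3 + 2 = 33 true opaque zones.
A: Mean rate = 13.1 mm / 33 years ≈ 0.397 mm/yr.
B's length ≈ 0.397 × 36 = 14.3 mm.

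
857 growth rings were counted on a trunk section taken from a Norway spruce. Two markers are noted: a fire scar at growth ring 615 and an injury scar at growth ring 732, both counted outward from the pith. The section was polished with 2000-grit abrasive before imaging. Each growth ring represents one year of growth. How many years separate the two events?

117 years

732 − 615 = 117 growth rings lie between the two events.
That is 117 years at one growth ring per year.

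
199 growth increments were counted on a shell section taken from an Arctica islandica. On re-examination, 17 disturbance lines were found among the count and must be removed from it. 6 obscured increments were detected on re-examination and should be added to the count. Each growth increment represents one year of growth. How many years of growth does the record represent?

188 yr

Adjusted count: 199 − 17 + 6 = 188 growth increments.
At one growth increment per year, that is 188 years.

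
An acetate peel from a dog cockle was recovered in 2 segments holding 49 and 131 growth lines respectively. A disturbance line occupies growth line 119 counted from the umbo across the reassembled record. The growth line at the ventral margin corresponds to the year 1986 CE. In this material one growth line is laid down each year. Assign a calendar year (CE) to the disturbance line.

Total growth lines = 49 + 131 = 180.
Between growth line 119 and the ventral margin there are 180 − 119 = 61 growth lines.
Counting back 61 years from 1986 CE places the disturbance line in 1986 − 61 = 1925 CE.

1925 CE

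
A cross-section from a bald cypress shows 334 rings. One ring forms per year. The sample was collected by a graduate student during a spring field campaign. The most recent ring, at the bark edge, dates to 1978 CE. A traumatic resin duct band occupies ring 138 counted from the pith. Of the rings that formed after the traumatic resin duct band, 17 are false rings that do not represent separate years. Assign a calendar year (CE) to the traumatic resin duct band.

Between ring 138 and the bark edge there are 334 − 138 = 196 rings.
Excluding 17 false rings: 196 − 17 = 179.
The ring at the bark edge is 1978 CE, so the traumatic resin duct band dates to 1978 − 179 = 1799 CE.

1799 CE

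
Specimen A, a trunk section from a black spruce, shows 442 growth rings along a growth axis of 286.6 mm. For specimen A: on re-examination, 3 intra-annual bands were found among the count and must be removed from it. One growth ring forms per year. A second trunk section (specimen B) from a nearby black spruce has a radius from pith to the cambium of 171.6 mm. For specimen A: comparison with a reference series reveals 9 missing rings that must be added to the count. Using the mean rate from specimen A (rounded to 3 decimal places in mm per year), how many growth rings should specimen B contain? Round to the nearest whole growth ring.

Specimen A: correcting the raw count gives 442 − 3 + 9 = 448 true growth rings.
A: Mean rate = 286.6 mm / 448 years ≈ 0.640 mm per year.
For B, 171.6 / 0.640 = 268.12 years ≈ 268 growth rings.

268 growth rings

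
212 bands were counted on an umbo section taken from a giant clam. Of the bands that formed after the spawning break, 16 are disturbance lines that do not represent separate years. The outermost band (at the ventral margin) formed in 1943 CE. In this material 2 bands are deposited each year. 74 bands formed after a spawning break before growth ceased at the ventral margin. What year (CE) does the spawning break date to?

There are 74 bands younger than the spawning break.
Excluding 16 false bands: 74 − 16 = 58.
58 bands at 2 per year is 58 / 2 = 29 years.
1943 − 29 = 1914 CE.

1914 CE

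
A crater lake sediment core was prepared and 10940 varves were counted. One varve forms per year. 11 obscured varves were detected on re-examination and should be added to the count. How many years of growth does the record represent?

Adjusted count: 10940 + 11 = 10951 varves.
One varve per year makes the duration 10951 years.

10951 years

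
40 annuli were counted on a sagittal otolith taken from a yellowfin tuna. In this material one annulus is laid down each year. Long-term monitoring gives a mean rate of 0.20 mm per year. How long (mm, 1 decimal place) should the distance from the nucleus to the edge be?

The record spans 40 years at 0.20 mm per year.
40 years at 0.20 mm/year gives 0.20 × 40 = 8.0 mm.

8.0 mm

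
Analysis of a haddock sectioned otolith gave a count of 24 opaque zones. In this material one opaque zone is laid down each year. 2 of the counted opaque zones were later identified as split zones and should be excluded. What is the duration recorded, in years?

22 yr

Correcting the raw count gives 24 − 2 = 22 true opaque zones.
At one opaque zone per year, that is 22 years.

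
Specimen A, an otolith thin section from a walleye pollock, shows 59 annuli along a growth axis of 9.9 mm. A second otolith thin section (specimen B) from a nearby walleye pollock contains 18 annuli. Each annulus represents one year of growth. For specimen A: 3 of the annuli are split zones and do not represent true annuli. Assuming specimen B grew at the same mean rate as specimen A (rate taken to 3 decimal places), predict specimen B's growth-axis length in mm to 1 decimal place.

Specimen A: after corrections the count is 59 − 3 = 56 annuli.
A: Mean rate = 9.9 mm / 56 years ≈ 0.177 mm/yr.
For B, 0.177 mm/year × 18 years = 3.2 mm.

3.2 mm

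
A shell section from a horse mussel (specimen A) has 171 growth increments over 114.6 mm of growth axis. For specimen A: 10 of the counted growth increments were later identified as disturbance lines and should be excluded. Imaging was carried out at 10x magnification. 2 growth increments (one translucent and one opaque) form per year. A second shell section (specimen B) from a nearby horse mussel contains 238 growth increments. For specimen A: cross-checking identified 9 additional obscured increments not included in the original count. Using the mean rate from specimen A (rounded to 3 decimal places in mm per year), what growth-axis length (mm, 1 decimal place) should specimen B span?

Specimen A: true growth increment count = 171 − 10 + 9 = 170.
Specimen A: with 2 growth increments per year, 170 / 2 = 85 years.
A: 114.6 mm over 85 years gives 114.6 / 85 ≈ 1.348 mm per year.
Specimen B: dividing by 2 growth increments per year: 238 / 2 = 119 years. Length of B = 1.348 × 119 = 160.4 mm.

160.4 mm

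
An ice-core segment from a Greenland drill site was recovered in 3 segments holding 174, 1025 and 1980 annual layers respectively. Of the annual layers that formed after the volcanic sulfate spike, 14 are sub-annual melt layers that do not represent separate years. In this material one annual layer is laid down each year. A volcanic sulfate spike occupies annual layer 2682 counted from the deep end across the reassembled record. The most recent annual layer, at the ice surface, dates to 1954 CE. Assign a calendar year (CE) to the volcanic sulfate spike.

1471 CE

Total annual layers = 174 + 1025 + 1980 = 3179.
The volcanic sulfate spike sits at annual layer 2682 from the deep end, so 3179 − 2682 = 497 annual layers formed after it.
497 − 14 false = 483 true annual layers after the volcanic sulfate spike.
1954 − 483 = 1471 CE.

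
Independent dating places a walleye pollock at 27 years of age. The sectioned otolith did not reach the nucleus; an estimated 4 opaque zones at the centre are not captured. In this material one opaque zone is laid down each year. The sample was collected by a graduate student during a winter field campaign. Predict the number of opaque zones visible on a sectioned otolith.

Expected opaque zones over 27 years: 27.
Subtracting the 4 opaque zones not captured gives 27 − 4 = 23 opaque zones in the record.

23 opaque zones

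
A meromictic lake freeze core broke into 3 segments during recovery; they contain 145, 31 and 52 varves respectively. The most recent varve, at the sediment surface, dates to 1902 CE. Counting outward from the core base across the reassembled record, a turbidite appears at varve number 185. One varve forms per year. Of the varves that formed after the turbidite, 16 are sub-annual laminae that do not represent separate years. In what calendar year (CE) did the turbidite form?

1875 CE

Total varves = 145 + 31 + 52 = 228.
228 − 185 = 43 varves lie beyond the turbidite toward the sediment surface.
Removing the 16 false varves leaves 43 − 16 = 27 true varves beyond the turbidite.
Counting back 27 years from 1902 CE places the turbidite in 1902 − 27 = 1875 CE.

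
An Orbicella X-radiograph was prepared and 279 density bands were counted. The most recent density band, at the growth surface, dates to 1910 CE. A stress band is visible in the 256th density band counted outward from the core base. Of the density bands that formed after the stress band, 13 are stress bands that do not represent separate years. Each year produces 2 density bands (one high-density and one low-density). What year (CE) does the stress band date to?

Between density band 256 and the growth surface there are 279 − 256 = 23 density bands.
Removing the 13 false density bands leaves 23 − 13 = 10 true density bands beyond the stress band.
Dividing by 2 density bands per year: 10 / 2 = 5 years.
Counting back 5 years from 1910 CE places the stress band in 1910 − 5 = 1905 CE.

1905 CE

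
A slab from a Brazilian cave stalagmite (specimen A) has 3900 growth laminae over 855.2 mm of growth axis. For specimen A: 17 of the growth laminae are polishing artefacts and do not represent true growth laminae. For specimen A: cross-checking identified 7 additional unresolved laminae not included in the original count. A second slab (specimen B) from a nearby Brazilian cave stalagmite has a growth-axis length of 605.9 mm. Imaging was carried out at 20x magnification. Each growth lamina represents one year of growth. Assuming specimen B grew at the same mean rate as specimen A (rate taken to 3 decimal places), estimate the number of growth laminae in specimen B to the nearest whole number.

2754 growth laminae

Specimen A: correcting the raw count gives 3900 − 17 + 7 = 3890 true growth laminae.
A: 855.2 mm over 3890 years gives 855.2 / 3890 ≈ 0.220 mm/year.
Specimen B: 605.9 mm / 0.220 mm per year = 2754.09 years ≈ 2754 growth laminae.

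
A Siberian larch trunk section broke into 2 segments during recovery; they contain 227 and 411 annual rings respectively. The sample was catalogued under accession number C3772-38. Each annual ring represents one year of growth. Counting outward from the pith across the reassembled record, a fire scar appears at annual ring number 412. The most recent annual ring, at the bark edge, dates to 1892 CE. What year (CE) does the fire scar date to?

1666 CE

Total annual rings = 227 + 411 = 638.
638 − 412 = 226 annual rings lie beyond the fire scar toward the bark edge.
The annual ring at the bark edge is 1892 CE, so the fire scar dates to 1892 − 226 = 1666 CE.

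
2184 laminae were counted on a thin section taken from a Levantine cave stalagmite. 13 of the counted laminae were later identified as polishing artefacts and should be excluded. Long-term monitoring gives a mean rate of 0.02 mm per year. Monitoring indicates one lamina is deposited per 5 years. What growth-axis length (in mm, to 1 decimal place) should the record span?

True lamina count = 2184 − 13 = 2171.
Multiplying by 5 years per lamina: 2171 × 5 = 10855 years.
Length ≈ 0.02 × 10855 = 217.1 mm.

217.1 mm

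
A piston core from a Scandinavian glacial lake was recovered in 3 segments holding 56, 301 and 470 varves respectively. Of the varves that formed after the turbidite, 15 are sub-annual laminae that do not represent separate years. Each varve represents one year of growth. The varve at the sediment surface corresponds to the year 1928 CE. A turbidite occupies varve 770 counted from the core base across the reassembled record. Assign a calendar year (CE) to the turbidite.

1886 CE

Total varves = 56 + 301 + 470 = 827.
Between varve 770 and the sediment surface there are 827 − 770 = 57 varves.
Excluding 15 false varves: 57 − 15 = 42.
Counting back 42 years from 1928 CE places the turbidite in 1928 − 42 = 1886 CE.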